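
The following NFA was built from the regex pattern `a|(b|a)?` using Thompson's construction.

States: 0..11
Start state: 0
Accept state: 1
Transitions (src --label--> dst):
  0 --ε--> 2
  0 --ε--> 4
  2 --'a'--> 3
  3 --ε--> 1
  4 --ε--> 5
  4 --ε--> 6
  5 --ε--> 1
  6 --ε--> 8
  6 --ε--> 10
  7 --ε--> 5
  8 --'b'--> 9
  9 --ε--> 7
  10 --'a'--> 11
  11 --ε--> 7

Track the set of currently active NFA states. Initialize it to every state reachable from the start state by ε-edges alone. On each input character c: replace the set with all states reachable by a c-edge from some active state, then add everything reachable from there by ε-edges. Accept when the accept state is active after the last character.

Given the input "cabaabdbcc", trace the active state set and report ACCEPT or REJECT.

initial (ε-close {0}): {0,1,2,4,5,6,8,10}
'c' @ 1: {}  — no active states
rest 'abaabdbcc' ignored (set empty)
after full input: {}  (accept=1 not in)

Answer: REJECT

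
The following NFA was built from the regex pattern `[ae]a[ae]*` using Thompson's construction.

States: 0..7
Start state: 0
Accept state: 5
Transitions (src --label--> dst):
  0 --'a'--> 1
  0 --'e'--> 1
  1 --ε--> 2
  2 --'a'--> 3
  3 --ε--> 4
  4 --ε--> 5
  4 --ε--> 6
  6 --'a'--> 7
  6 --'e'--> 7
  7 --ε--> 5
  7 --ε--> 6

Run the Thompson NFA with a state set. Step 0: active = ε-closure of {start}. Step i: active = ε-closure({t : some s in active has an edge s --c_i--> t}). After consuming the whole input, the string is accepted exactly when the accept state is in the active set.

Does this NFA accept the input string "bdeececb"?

Answer: REJECT

Steps:
initial (ε-close {0}): {0}
'b' @ 1: {}  — dead — no transitions
rest 'deececb' ignored (set empty)
end set {} — state 5 not in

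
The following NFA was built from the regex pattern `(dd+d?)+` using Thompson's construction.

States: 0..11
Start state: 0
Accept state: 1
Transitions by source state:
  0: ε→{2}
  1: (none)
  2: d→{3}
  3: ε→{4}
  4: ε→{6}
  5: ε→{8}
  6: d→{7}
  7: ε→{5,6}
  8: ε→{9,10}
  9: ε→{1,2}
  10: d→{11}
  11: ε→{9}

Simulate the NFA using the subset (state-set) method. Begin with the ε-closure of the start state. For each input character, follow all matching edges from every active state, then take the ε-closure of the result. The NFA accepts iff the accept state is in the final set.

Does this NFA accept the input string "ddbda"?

Answer: REJECT

Derivation:
start: ε-closure({0}) = {0,2}
'd' @ 1: {3,4,6}
'd' @ 2: {1,2,5,6,7,8,9,10}  (accept∈set)
'b' @ 3: {}  — no active states
rest 'da' ignored (set empty)
end set {} — state 1 not in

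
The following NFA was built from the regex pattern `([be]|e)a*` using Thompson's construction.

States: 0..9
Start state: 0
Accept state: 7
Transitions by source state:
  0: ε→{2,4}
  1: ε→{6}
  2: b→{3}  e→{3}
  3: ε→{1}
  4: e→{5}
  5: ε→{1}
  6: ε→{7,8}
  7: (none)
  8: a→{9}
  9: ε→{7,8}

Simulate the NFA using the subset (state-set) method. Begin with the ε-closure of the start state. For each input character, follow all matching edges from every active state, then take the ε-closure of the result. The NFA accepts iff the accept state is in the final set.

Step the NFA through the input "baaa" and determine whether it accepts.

Answer: ACCEPT

Derivation:
S₀ = ε-closure({0}) = {0,2,4}
'b' @ 1: {1,3,6,7,8}  [accepting]
'a' @ 2: {7,8,9}  [accepting]
'a' @ 3: {7,8,9}  [accepting]
'a' @ 4: {7,8,9}  [accepting]
end set {7,8,9} — state 7 in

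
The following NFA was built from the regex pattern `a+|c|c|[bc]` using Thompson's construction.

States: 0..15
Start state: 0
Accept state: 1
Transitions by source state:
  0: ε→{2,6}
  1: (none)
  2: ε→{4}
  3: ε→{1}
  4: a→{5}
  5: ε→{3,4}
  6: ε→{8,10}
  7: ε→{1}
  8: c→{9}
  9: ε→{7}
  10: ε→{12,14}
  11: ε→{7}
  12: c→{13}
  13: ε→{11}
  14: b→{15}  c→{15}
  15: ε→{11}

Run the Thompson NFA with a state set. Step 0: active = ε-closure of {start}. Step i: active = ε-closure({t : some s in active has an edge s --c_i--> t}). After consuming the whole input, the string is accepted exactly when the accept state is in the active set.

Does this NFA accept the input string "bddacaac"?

Answer: REJECT

Steps:
S₀ = ε-closure({0}) = {0,2,4,6,8,10,12,14}
'b' @ 1: {1,7,11,15}  [accepting]
'd' @ 2: {}  — state set empty
rest 'dacaac' ignored (set empty)
after full input: {}  (accept=1 not in)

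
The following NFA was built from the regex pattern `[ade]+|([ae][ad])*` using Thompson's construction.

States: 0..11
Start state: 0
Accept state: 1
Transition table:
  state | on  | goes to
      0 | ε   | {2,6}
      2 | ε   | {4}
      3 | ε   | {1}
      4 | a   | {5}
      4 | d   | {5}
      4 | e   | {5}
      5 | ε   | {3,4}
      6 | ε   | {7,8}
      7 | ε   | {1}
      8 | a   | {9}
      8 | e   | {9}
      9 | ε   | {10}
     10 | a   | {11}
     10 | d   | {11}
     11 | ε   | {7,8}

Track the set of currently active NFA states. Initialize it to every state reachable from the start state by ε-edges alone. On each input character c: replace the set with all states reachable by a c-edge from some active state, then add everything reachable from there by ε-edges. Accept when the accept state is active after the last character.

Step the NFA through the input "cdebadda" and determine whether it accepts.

start: ε-closure({0}) = {0,1,2,4,6,7,8}
'c' @ 1: {}  — dead — no transitions
rest 'debadda' ignored (set empty)
final: {}; accept 1 not in set

Answer: REJECT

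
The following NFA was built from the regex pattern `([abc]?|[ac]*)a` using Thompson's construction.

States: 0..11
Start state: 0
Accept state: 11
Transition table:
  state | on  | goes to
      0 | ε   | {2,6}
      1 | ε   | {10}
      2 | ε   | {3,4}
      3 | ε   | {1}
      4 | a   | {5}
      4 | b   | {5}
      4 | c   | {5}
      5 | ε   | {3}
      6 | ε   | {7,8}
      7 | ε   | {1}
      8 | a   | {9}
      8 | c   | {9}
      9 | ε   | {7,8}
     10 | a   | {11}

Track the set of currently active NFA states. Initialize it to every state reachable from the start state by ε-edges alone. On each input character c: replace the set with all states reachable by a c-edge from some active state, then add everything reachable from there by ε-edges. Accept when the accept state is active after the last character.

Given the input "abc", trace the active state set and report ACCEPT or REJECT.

Answer: REJECT

Steps:
start: ε-closure({0}) = {0,1,2,3,4,6,7,8,10}
'a' @ 1: {1,3,5,7,8,9,10,11}  ✓accept
'b' @ 2: {}  — state set empty
rest 'c' ignored (set empty)
end set {} — state 11 not in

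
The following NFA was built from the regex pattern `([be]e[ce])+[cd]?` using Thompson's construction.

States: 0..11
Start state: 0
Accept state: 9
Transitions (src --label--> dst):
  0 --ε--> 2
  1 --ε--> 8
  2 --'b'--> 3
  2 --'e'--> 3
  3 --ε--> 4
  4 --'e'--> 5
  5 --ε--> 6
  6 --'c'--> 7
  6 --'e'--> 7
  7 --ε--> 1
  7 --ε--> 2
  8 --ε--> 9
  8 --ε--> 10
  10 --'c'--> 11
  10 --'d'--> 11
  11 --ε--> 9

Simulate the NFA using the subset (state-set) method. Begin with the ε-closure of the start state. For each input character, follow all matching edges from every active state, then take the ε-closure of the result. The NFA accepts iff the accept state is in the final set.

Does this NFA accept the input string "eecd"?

Answer: ACCEPT

Steps:
initial (ε-close {0}): {0,2}
'e' @ 1: {3,4}
'e' @ 2: {5,6}
'c' @ 3: {1,2,7,8,9,10}  ✓accept
'd' @ 4: {9,11}  ✓accept
final: {9,11}; accept 9 in set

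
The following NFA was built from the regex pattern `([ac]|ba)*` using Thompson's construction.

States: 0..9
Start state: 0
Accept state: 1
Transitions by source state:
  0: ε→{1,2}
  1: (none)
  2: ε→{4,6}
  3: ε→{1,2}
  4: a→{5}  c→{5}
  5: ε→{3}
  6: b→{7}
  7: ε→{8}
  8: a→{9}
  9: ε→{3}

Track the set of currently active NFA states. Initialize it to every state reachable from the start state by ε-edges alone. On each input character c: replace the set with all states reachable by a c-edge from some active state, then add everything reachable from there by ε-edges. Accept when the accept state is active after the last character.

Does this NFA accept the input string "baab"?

S₀ = ε-closure({0}) = {0,1,2,4,6}
'b' @ 1: {7,8}
'a' @ 2: {1,2,3,4,6,9}  [accepting]
'a' @ 3: {1,2,3,4,5,6}  [accepting]
'b' @ 4: {7,8}
after full input: {7,8}  (accept=1 not in)

Answer: REJECT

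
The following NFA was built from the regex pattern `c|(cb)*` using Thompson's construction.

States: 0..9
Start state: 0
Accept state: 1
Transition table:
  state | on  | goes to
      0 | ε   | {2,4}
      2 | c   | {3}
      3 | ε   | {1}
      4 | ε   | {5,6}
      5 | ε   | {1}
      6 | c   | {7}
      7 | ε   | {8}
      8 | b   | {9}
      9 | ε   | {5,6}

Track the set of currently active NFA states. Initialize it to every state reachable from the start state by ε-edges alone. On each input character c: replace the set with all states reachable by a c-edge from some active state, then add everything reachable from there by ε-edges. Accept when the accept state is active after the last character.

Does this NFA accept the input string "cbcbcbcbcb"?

Answer: ACCEPT

Trace:
initial (ε-close {0}): {0,1,2,4,5,6}
'c' @ 1: {1,3,7,8}  ✓accept
'b' @ 2: {1,5,6,9}  ✓accept
'c' @ 3: {7,8}
'b' @ 4: {1,5,6,9}  ✓accept
'c' @ 5: {7,8}
'b' @ 6: {1,5,6,9}  ✓accept
'c' @ 7: {7,8}
'b' @ 8: {1,5,6,9}  ✓accept
'c' @ 9: {7,8}
'b' @ 10: {1,5,6,9}  ✓accept
after full input: {1,5,6,9}  (accept=1 in)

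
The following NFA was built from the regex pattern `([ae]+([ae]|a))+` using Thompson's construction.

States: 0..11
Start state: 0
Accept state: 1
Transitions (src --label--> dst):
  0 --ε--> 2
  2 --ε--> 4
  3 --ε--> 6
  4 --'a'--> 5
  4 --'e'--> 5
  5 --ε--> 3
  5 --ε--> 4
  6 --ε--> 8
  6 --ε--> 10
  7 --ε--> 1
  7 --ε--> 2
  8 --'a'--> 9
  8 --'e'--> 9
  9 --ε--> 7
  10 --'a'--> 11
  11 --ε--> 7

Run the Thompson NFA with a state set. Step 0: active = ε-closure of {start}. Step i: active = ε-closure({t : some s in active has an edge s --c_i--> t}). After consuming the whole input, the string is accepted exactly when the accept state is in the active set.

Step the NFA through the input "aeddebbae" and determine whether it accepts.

S₀ = ε-closure({0}) = {0,2,4}
'a' @ 1: {3,4,5,6,8,10}
'e' @ 2: {1,2,3,4,5,6,7,8,9,10}  [accepting]
'd' @ 3: {}  — no active states
rest 'debbae' ignored (set empty)
end set {} — state 1 not in

Answer: REJECT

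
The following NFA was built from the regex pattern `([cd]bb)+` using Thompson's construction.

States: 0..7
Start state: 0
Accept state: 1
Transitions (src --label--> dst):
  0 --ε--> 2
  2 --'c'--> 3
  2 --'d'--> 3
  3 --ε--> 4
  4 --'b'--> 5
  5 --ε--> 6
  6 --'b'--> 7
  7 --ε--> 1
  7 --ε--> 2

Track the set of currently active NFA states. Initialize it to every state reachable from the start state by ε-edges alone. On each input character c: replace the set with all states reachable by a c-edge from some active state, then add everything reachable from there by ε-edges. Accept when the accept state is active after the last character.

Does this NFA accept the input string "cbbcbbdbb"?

initial (ε-close {0}): {0,2}
'c' @ 1: {3,4}
'b' @ 2: {5,6}
'b' @ 3: {1,2,7}  ✓accept
'c' @ 4: {3,4}
'b' @ 5: {5,6}
'b' @ 6: {1,2,7}  ✓accept
'd' @ 7: {3,4}
'b' @ 8: {5,6}
'b' @ 9: {1,2,7}  ✓accept
end set {1,2,7} — state 1 in

Answer: ACCEPT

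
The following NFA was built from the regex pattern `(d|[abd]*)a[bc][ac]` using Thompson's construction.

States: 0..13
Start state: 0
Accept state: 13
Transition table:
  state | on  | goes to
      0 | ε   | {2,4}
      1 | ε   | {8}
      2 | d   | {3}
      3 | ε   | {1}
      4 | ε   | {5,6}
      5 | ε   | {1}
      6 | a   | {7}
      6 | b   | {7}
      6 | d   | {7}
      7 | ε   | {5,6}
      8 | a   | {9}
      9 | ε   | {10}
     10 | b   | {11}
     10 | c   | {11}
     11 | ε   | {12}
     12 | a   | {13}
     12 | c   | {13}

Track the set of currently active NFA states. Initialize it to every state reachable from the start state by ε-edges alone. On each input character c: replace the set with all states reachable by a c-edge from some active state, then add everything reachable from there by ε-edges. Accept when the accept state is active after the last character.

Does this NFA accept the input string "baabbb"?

Answer: REJECT

Derivation:
S₀ = ε-closure({0}) = {0,1,2,4,5,6,8}
'b' @ 1: {1,5,6,7,8}
'a' @ 2: {1,5,6,7,8,9,10}
'a' @ 3: {1,5,6,7,8,9,10}
'b' @ 4: {1,5,6,7,8,11,12}
'b' @ 5: {1,5,6,7,8}
'b' @ 6: {1,5,6,7,8}
final: {1,5,6,7,8}; accept 13 not in set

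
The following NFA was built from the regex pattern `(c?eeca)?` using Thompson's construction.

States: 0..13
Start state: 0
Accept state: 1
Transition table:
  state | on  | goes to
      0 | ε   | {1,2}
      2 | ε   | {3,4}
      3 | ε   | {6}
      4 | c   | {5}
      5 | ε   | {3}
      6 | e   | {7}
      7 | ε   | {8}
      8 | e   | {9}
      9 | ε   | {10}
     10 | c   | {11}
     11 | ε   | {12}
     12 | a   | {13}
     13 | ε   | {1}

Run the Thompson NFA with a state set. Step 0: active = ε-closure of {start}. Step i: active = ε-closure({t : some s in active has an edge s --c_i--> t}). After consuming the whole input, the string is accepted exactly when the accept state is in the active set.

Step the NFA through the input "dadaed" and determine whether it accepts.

Answer: REJECT

Steps:
S₀ = ε-closure({0}) = {0,1,2,3,4,6}
'd' @ 1: {}  — state set empty
rest 'adaed' ignored (set empty)
end set {} — state 1 not in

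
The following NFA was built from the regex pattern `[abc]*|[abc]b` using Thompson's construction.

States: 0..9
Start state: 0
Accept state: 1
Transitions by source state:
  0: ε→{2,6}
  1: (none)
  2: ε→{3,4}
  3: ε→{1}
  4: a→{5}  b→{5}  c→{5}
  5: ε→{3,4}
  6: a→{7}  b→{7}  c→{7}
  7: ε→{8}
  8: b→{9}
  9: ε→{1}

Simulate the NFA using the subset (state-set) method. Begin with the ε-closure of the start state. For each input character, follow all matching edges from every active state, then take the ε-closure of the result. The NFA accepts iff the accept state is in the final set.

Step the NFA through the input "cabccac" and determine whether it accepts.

Answer: ACCEPT

Steps:
initial (ε-close {0}): {0,1,2,3,4,6}
'c' @ 1: {1,3,4,5,7,8}  [accepting]
'a' @ 2: {1,3,4,5}  [accepting]
'b' @ 3: {1,3,4,5}  [accepting]
'c' @ 4: {1,3,4,5}  [accepting]
'c' @ 5: {1,3,4,5}  [accepting]
'a' @ 6: {1,3,4,5}  [accepting]
'c' @ 7: {1,3,4,5}  [accepting]
end set {1,3,4,5} — state 1 in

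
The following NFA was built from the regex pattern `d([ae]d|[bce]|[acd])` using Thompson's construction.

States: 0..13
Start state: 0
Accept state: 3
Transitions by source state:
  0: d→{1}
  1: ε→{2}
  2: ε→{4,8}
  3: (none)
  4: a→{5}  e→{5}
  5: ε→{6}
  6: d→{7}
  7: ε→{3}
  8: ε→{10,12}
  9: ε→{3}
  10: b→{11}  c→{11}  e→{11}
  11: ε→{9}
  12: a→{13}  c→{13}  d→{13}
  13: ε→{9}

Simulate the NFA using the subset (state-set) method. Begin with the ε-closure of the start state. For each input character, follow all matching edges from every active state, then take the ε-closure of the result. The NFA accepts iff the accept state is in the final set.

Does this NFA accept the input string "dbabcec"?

initial (ε-close {0}): {0}
'd' @ 1: {1,2,4,8,10,12}
'b' @ 2: {3,9,11}  [accepting]
'a' @ 3: {}  — state set empty
rest 'bcec' ignored (set empty)
final: {}; accept 3 not in set

Answer: REJECT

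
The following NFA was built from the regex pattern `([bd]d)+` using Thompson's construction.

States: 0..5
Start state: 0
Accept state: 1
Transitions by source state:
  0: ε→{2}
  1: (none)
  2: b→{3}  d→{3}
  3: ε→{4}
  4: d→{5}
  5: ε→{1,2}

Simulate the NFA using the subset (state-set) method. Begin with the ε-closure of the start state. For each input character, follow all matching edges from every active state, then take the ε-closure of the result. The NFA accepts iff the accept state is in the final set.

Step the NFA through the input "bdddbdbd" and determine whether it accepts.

Answer: ACCEPT

Derivation:
initial (ε-close {0}): {0,2}
'b' @ 1: {3,4}
'd' @ 2: {1,2,5}  ✓accept
'd' @ 3: {3,4}
'd' @ 4: {1,2,5}  ✓accept
'b' @ 5: {3,4}
'd' @ 6: {1,2,5}  ✓accept
'b' @ 7: {3,4}
'd' @ 8: {1,2,5}  ✓accept
end set {1,2,5} — state 1 in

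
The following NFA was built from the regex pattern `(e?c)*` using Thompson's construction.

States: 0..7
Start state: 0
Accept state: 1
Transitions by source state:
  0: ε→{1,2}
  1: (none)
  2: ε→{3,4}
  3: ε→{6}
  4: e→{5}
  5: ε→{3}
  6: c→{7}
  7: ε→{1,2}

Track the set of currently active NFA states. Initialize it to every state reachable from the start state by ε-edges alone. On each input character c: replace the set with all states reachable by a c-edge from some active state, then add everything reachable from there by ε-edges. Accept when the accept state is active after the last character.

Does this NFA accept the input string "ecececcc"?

Answer: ACCEPT

Trace:
initial (ε-close {0}): {0,1,2,3,4,6}
'e' @ 1: {3,5,6}
'c' @ 2: {1,2,3,4,6,7}  (accept∈set)
'e' @ 3: {3,5,6}
'c' @ 4: {1,2,3,4,6,7}  (accept∈set)
'e' @ 5: {3,5,6}
'c' @ 6: {1,2,3,4,6,7}  (accept∈set)
'c' @ 7: {1,2,3,4,6,7}  (accept∈set)
'c' @ 8: {1,2,3,4,6,7}  (accept∈set)
after full input: {1,2,3,4,6,7}  (accept=1 in)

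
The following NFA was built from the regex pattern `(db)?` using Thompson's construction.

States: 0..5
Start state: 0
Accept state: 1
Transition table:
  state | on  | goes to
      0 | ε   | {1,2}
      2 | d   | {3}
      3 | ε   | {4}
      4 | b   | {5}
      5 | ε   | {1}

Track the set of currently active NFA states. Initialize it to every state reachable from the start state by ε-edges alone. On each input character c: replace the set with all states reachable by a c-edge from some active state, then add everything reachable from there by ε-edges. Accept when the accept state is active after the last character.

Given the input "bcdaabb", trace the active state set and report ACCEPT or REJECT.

initial (ε-close {0}): {0,1,2}
'b' @ 1: {}  — state set empty
rest 'cdaabb' ignored (set empty)
final: {}; accept 1 not in set

Answer: REJECT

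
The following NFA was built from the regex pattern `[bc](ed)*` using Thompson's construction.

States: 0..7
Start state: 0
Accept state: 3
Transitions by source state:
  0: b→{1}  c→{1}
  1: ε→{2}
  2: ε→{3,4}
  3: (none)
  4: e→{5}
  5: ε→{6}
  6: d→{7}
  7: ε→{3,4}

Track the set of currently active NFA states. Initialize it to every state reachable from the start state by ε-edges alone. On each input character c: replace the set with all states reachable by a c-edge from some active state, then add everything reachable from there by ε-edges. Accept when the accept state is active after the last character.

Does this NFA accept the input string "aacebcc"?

Answer: REJECT

Steps:
start: ε-closure({0}) = {0}
'a' @ 1: {}  — dead — no transitions
rest 'acebcc' ignored (set empty)
end set {} — state 3 not in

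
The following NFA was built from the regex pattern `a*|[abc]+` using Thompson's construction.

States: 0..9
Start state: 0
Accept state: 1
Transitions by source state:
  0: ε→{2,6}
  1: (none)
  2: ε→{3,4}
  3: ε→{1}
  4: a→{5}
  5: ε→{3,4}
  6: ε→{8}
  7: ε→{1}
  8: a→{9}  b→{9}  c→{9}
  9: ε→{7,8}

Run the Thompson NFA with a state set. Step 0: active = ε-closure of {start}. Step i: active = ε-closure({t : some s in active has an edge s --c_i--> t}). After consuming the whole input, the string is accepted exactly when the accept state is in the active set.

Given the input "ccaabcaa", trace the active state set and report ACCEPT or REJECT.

Answer: ACCEPT

Steps:
S₀ = ε-closure({0}) = {0,1,2,3,4,6,8}
'c' @ 1: {1,7,8,9}  (accept∈set)
'c' @ 2: {1,7,8,9}  (accept∈set)
'a' @ 3: {1,7,8,9}  (accept∈set)
'a' @ 4: {1,7,8,9}  (accept∈set)
'b' @ 5: {1,7,8,9}  (accept∈set)
'c' @ 6: {1,7,8,9}  (accept∈set)
'a' @ 7: {1,7,8,9}  (accept∈set)
'a' @ 8: {1,7,8,9}  (accept∈set)
final: {1,7,8,9}; accept 1 in set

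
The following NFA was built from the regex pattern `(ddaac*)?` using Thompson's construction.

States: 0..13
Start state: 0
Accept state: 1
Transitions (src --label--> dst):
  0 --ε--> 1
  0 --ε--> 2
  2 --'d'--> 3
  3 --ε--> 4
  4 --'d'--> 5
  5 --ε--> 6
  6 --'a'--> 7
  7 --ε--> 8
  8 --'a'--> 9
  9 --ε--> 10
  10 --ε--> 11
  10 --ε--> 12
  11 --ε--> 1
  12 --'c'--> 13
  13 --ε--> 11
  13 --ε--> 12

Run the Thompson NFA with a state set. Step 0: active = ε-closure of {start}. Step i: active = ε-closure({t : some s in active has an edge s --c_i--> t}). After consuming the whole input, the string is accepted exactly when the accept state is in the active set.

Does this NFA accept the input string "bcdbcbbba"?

Answer: REJECT

Derivation:
S₀ = ε-closure({0}) = {0,1,2}
'b' @ 1: {}  — dead — no transitions
rest 'cdbcbbba' ignored (set empty)
after full input: {}  (accept=1 not in)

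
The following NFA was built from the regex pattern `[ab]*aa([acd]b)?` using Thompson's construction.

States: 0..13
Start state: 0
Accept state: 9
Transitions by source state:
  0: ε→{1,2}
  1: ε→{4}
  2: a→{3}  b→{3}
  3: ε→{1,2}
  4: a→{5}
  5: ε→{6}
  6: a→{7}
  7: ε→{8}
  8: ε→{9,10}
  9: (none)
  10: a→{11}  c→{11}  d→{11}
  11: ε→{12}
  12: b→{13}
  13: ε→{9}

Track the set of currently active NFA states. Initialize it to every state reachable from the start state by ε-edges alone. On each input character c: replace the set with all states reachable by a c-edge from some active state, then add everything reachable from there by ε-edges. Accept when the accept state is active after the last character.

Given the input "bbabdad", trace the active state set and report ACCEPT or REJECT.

Answer: REJECT

Derivation:
initial (ε-close {0}): {0,1,2,4}
'b' @ 1: {1,2,3,4}
'b' @ 2: {1,2,3,4}
'a' @ 3: {1,2,3,4,5,6}
'b' @ 4: {1,2,3,4}
'd' @ 5: {}  — no active states
rest 'ad' ignored (set empty)
end set {} — state 9 not in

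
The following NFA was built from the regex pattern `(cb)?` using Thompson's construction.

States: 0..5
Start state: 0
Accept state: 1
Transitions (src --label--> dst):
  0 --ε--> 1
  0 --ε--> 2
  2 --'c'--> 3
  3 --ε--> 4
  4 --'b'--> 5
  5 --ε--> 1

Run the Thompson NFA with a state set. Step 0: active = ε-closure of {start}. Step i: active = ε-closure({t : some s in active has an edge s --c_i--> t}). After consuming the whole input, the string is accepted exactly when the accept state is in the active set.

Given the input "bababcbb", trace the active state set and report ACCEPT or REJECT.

Answer: REJECT

Steps:
initial (ε-close {0}): {0,1,2}
'b' @ 1: {}  — state set empty
rest 'ababcbb' ignored (set empty)
after full input: {}  (accept=1 not in)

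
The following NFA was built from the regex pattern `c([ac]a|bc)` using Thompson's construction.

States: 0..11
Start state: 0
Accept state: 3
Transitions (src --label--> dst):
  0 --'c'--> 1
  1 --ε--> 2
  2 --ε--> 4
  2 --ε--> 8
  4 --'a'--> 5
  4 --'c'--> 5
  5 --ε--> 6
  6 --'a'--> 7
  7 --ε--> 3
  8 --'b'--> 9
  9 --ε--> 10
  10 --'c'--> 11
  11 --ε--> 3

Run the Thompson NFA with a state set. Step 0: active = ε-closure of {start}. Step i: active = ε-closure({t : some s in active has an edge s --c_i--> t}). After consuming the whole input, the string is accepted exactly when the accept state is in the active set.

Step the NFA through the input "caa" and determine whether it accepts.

initial (ε-close {0}): {0}
'c' @ 1: {1,2,4,8}
'a' @ 2: {5,6}
'a' @ 3: {3,7}  [accepting]
final: {3,7}; accept 3 in set

Answer: ACCEPT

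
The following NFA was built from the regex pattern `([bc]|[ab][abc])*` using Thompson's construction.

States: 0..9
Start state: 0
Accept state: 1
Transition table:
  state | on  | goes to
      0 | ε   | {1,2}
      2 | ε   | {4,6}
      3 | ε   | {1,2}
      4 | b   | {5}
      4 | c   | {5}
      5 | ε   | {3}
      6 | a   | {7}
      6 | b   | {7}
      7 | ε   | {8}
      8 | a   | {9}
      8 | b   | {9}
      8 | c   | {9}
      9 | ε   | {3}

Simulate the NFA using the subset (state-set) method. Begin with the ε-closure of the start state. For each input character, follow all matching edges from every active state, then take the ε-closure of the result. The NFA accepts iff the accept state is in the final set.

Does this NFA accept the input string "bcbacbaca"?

Answer: REJECT

Derivation:
initial (ε-close {0}): {0,1,2,4,6}
'b' @ 1: {1,2,3,4,5,6,7,8}  (accept∈set)
'c' @ 2: {1,2,3,4,5,6,9}  (accept∈set)
'b' @ 3: {1,2,3,4,5,6,7,8}  (accept∈set)
'a' @ 4: {1,2,3,4,6,7,8,9}  (accept∈set)
'c' @ 5: {1,2,3,4,5,6,9}  (accept∈set)
'b' @ 6: {1,2,3,4,5,6,7,8}  (accept∈set)
'a' @ 7: {1,2,3,4,6,7,8,9}  (accept∈set)
'c' @ 8: {1,2,3,4,5,6,9}  (accept∈set)
'a' @ 9: {7,8}
end set {7,8} — state 1 not in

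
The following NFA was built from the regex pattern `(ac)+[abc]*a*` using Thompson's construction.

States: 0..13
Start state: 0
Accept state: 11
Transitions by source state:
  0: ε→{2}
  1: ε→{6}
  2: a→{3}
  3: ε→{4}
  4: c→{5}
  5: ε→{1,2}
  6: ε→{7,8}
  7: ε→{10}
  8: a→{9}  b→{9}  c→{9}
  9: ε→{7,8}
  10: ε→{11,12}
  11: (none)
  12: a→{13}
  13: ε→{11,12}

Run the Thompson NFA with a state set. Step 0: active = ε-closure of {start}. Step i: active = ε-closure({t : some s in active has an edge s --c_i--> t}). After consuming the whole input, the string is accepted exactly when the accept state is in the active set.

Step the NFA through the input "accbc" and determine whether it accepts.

S₀ = ε-closure({0}) = {0,2}
'a' @ 1: {3,4}
'c' @ 2: {1,2,5,6,7,8,10,11,12}  ✓accept
'c' @ 3: {7,8,9,10,11,12}  ✓accept
'b' @ 4: {7,8,9,10,11,12}  ✓accept
'c' @ 5: {7,8,9,10,11,12}  ✓accept
end set {7,8,9,10,11,12} — state 11 in

Answer: ACCEPT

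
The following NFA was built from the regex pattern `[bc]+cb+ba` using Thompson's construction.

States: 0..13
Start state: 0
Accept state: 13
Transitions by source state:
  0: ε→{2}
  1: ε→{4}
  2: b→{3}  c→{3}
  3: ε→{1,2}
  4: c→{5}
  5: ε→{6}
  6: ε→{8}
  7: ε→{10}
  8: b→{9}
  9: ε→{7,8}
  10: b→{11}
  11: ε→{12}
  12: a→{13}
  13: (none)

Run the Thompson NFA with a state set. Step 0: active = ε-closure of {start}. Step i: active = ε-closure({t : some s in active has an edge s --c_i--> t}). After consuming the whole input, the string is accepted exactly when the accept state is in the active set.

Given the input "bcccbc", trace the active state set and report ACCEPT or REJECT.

start: ε-closure({0}) = {0,2}
'b' @ 1: {1,2,3,4}
'c' @ 2: {1,2,3,4,5,6,8}
'c' @ 3: {1,2,3,4,5,6,8}
'c' @ 4: {1,2,3,4,5,6,8}
'b' @ 5: {1,2,3,4,7,8,9,10}
'c' @ 6: {1,2,3,4,5,6,8}
end set {1,2,3,4,5,6,8} — state 13 not in

Answer: REJECT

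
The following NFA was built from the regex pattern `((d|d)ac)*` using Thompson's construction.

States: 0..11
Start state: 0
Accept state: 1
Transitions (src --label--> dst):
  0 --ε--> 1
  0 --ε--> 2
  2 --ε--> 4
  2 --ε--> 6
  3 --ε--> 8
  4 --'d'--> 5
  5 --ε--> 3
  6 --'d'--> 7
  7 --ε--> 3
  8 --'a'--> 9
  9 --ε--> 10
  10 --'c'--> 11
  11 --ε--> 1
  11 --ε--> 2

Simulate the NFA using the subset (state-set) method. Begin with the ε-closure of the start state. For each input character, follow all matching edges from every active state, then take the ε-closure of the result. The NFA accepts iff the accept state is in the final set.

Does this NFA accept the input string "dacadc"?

start: ε-closure({0}) = {0,1,2,4,6}
'd' @ 1: {3,5,7,8}
'a' @ 2: {9,10}
'c' @ 3: {1,2,4,6,11}  ✓accept
'a' @ 4: {}  — dead — no transitions
rest 'dc' ignored (set empty)
end set {} — state 1 not in

Answer: REJECT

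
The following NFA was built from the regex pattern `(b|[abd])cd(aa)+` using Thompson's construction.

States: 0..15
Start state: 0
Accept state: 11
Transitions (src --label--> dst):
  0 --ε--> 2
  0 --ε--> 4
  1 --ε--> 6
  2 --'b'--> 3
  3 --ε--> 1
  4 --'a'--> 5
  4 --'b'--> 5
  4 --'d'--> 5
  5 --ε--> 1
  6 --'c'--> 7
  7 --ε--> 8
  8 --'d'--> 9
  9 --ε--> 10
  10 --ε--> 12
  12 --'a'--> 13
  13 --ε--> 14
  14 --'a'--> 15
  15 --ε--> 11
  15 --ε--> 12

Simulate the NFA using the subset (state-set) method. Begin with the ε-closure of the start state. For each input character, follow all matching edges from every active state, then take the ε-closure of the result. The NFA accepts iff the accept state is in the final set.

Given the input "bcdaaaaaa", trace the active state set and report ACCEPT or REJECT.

start: ε-closure({0}) = {0,2,4}
'b' @ 1: {1,3,5,6}
'c' @ 2: {7,8}
'd' @ 3: {9,10,12}
'a' @ 4: {13,14}
'a' @ 5: {11,12,15}  ✓accept
'a' @ 6: {13,14}
'a' @ 7: {11,12,15}  ✓accept
'a' @ 8: {13,14}
'a' @ 9: {11,12,15}  ✓accept
final: {11,12,15}; accept 11 in set

Answer: ACCEPT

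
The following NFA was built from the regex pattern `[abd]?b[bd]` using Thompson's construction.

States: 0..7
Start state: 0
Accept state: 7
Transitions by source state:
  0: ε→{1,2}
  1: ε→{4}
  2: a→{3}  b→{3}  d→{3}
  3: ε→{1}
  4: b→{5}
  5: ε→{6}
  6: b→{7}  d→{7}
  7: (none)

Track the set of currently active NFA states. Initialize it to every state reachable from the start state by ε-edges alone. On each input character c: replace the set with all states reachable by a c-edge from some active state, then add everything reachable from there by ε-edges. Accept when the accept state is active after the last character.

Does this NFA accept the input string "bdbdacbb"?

initial (ε-close {0}): {0,1,2,4}
'b' @ 1: {1,3,4,5,6}
'd' @ 2: {7}  ✓accept
'b' @ 3: {}  — dead — no transitions
rest 'dacbb' ignored (set empty)
end set {} — state 7 not in

Answer: REJECT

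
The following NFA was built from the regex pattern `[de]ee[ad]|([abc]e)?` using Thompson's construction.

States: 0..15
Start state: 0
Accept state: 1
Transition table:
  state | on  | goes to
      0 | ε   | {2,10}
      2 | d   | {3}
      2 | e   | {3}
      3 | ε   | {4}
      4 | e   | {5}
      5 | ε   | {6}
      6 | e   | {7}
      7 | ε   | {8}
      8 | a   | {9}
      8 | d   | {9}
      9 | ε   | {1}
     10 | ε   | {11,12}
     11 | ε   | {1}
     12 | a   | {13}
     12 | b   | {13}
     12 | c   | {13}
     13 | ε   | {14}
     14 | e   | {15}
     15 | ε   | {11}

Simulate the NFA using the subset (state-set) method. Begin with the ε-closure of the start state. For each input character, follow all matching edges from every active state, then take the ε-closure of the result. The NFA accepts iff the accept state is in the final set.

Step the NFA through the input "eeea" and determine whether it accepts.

Answer: ACCEPT

Steps:
S₀ = ε-closure({0}) = {0,1,2,10,11,12}
'e' @ 1: {3,4}
'e' @ 2: {5,6}
'e' @ 3: {7,8}
'a' @ 4: {1,9}  ✓accept
after full input: {1,9}  (accept=1 in)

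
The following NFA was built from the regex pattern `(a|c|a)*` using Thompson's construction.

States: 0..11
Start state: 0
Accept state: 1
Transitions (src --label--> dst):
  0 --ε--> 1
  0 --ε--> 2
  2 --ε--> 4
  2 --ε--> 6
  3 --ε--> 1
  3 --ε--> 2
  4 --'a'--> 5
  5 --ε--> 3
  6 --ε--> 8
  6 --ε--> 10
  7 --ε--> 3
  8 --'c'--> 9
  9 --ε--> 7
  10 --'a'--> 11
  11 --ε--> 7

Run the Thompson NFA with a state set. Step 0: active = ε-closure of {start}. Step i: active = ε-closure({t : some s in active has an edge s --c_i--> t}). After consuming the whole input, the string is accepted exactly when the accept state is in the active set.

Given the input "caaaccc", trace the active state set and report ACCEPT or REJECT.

initial (ε-close {0}): {0,1,2,4,6,8,10}
'c' @ 1: {1,2,3,4,6,7,8,9,10}  ✓accept
'a' @ 2: {1,2,3,4,5,6,7,8,10,11}  ✓accept
'a' @ 3: {1,2,3,4,5,6,7,8,10,11}  ✓accept
'a' @ 4: {1,2,3,4,5,6,7,8,10,11}  ✓accept
'c' @ 5: {1,2,3,4,6,7,8,9,10}  ✓accept
'c' @ 6: {1,2,3,4,6,7,8,9,10}  ✓accept
'c' @ 7: {1,2,3,4,6,7,8,9,10}  ✓accept
after full input: {1,2,3,4,6,7,8,9,10}  (accept=1 in)

Answer: ACCEPT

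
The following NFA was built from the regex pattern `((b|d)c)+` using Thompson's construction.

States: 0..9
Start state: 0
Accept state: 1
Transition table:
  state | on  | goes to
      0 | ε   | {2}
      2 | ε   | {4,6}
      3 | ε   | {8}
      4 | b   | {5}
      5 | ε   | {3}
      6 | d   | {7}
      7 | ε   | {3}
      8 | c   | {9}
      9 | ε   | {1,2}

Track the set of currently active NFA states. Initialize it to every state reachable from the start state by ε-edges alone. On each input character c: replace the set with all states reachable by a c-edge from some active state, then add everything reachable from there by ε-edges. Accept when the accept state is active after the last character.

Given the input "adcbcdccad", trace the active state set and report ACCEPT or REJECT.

S₀ = ε-closure({0}) = {0,2,4,6}
'a' @ 1: {}  — dead — no transitions
rest 'dcbcdccad' ignored (set empty)
end set {} — state 1 not in

Answer: REJECT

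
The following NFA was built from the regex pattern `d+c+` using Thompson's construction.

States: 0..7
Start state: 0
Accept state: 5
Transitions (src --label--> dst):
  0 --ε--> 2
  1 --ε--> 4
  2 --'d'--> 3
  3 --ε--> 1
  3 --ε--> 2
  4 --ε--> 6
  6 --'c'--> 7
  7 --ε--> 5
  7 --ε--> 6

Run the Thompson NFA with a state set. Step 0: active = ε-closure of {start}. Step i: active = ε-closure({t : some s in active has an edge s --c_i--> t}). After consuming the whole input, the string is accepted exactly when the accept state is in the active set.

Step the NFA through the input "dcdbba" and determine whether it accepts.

S₀ = ε-closure({0}) = {0,2}
'd' @ 1: {1,2,3,4,6}
'c' @ 2: {5,6,7}  (accept∈set)
'd' @ 3: {}  — dead — no transitions
rest 'bba' ignored (set empty)
after full input: {}  (accept=5 not in)

Answer: REJECT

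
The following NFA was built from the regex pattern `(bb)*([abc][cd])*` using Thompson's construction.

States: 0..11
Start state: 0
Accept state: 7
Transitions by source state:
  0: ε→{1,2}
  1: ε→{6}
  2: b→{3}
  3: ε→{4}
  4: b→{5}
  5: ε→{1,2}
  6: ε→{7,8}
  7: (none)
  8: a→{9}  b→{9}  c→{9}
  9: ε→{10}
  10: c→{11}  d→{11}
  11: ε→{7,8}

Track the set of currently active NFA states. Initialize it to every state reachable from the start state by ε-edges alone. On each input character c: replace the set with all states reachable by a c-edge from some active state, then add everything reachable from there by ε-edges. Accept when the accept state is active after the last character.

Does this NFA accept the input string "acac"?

S₀ = ε-closure({0}) = {0,1,2,6,7,8}
'a' @ 1: {9,10}
'c' @ 2: {7,8,11}  [accepting]
'a' @ 3: {9,10}
'c' @ 4: {7,8,11}  [accepting]
end set {7,8,11} — state 7 in

Answer: ACCEPT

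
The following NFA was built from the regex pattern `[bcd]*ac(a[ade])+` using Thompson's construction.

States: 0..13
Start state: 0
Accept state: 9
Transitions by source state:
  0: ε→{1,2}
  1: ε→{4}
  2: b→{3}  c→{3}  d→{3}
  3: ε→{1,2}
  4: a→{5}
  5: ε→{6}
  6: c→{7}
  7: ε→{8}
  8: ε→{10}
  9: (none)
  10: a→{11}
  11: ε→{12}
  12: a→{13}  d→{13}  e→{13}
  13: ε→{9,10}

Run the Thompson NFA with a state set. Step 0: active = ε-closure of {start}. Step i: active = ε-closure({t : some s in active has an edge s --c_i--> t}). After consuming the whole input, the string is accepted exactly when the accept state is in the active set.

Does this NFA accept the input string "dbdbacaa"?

S₀ = ε-closure({0}) = {0,1,2,4}
'd' @ 1: {1,2,3,4}
'b' @ 2: {1,2,3,4}
'd' @ 3: {1,2,3,4}
'b' @ 4: {1,2,3,4}
'a' @ 5: {5,6}
'c' @ 6: {7,8,10}
'a' @ 7: {11,12}
'a' @ 8: {9,10,13}  [accepting]
after full input: {9,10,13}  (accept=9 in)

Answer: ACCEPT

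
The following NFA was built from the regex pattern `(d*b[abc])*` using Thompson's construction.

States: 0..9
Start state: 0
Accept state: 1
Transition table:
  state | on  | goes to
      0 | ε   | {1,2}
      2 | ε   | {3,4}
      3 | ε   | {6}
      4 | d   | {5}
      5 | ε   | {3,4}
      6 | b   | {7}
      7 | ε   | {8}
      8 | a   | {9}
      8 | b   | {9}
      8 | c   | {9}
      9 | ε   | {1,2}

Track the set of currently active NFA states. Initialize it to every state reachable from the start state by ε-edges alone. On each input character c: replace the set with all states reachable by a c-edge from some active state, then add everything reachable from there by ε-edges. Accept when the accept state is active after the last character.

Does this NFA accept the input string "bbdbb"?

start: ε-closure({0}) = {0,1,2,3,4,6}
'b' @ 1: {7,8}
'b' @ 2: {1,2,3,4,6,9}  [accepting]
'd' @ 3: {3,4,5,6}
'b' @ 4: {7,8}
'b' @ 5: {1,2,3,4,6,9}  [accepting]
end set {1,2,3,4,6,9} — state 1 in

Answer: ACCEPT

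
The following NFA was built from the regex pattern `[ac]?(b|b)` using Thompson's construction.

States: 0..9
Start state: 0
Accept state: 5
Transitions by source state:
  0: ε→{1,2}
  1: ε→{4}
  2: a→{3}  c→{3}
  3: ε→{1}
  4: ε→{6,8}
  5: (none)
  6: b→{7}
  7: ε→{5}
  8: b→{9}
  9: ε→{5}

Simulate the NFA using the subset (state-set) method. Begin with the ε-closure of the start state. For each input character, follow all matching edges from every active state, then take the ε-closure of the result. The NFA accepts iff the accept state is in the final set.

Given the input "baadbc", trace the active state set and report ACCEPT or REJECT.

initial (ε-close {0}): {0,1,2,4,6,8}
'b' @ 1: {5,7,9}  [accepting]
'a' @ 2: {}  — no active states
rest 'adbc' ignored (set empty)
after full input: {}  (accept=5 not in)

Answer: REJECT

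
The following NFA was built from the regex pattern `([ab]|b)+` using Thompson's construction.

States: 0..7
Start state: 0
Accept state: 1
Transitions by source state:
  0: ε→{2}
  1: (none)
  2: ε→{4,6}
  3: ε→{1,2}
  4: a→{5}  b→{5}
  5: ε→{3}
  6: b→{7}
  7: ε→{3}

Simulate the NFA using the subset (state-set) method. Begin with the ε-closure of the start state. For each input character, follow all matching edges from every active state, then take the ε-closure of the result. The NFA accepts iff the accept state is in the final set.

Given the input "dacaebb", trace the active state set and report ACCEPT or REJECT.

Answer: REJECT

Derivation:
S₀ = ε-closure({0}) = {0,2,4,6}
'd' @ 1: {}  — state set empty
rest 'acaebb' ignored (set empty)
after full input: {}  (accept=1 not in)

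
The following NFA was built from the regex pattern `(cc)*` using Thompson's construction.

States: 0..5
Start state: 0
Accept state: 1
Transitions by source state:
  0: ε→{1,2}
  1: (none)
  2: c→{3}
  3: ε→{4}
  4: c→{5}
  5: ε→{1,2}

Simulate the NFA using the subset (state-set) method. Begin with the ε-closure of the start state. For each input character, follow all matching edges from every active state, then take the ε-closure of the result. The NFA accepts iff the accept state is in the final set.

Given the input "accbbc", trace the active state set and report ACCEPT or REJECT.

Answer: REJECT

Steps:
start: ε-closure({0}) = {0,1,2}
'a' @ 1: {}  — no active states
rest 'ccbbc' ignored (set empty)
final: {}; accept 1 not in set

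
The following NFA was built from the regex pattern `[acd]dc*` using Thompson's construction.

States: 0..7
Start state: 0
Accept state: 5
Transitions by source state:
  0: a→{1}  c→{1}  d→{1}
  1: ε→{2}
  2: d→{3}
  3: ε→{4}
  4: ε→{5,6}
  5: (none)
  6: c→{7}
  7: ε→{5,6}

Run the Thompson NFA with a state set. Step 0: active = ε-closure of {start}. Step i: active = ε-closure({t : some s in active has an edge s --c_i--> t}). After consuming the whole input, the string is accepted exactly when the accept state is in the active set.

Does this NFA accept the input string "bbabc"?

Answer: REJECT

Derivation:
start: ε-closure({0}) = {0}
'b' @ 1: {}  — no active states
rest 'babc' ignored (set empty)
after full input: {}  (accept=5 not in)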